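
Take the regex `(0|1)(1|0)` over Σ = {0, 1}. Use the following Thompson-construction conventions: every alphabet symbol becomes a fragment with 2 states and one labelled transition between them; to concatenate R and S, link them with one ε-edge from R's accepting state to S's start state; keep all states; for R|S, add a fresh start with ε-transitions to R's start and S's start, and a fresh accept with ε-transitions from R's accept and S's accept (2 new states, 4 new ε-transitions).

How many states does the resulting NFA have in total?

12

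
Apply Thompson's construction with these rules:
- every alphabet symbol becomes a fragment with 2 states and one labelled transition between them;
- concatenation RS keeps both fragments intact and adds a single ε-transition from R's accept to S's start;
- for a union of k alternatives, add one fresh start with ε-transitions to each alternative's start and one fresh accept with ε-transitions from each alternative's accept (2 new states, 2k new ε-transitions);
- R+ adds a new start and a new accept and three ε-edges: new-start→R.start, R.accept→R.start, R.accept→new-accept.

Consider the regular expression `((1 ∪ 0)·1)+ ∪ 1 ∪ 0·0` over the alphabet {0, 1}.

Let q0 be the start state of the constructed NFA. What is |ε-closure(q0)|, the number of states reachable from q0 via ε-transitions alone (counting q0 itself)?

Compute the ε-closure size of each fragment's start state recursively; a symbol fragment's start has no outgoing ε-edge, so its closure is just itself (size 1).
  1 ∪ 0 → C = 1 + 1 + 1 = 3 (the new accept is not ε-reachable since no branch accepts ε)
  (1 ∪ 0)·1 → same as the first factor's closure: C = 3
  ((1 ∪ 0)·1)+ → C = 1 + 3 = 4 (the body doesn't accept ε, so the new accept is not reached)
  0·0 → C equals the left operand's closure size = 1 (its accept is not ε-reachable, so the closure stops there)
  ((1 ∪ 0)·1)+ ∪ 1 ∪ 0·0 → C = 1 + 4 + 1 + 1 = 7 (the new accept is not ε-reachable since no branch accepts ε)

7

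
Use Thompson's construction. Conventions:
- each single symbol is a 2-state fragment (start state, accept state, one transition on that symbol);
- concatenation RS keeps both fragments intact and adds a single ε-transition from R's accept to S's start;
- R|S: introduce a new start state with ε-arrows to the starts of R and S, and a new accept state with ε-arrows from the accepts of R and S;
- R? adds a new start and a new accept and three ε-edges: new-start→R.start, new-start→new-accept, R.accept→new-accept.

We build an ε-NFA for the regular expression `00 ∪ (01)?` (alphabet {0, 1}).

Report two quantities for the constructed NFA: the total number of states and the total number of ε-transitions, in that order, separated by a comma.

By structural recursion:
Each of the 4 symbol leaves contributes 2 states and 0 ε-transitions.
  00 : 4 states, 1 ε-transition
  01 : 4 states, 1 ε-transition
  (01)? : 6 states, 4 ε-transitions
  00 ∪ (01)? : 12 states, 9 ε-transitions

12, 9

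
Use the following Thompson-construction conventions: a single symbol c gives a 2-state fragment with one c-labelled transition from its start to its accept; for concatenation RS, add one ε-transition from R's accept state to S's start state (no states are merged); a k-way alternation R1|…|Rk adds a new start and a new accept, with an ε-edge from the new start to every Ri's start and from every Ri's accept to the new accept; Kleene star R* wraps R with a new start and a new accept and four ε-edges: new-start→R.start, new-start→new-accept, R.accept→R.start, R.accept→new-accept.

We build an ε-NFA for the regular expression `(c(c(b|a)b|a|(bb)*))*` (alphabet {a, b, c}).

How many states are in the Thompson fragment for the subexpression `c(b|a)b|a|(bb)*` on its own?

20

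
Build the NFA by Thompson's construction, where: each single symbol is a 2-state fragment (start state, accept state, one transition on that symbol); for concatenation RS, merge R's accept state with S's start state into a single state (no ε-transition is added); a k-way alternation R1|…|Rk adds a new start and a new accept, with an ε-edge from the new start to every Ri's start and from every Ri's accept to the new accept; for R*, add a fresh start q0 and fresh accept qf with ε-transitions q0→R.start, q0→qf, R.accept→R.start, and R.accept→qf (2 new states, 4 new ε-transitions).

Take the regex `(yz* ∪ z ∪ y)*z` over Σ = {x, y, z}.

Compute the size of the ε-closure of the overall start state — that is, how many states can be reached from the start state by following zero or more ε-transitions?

6

Compute the ε-closure size of each fragment's start state recursively; a symbol fragment's start has no outgoing ε-edge, so its closure is just itself (size 1).
  z* : the star's fresh start ε-reaches both the body's start and the fresh accept: |ε-closure| = 2 + 1 = 3
  yz* : |ε-closure| equals the left operand's closure size = 1 (its accept is not ε-reachable, so the closure stops there)
  yz* ∪ z ∪ y : new start ε-reaches every alternative's start; none of them accept ε, so the new accept is not reached: |ε-closure| = 1 + 1 + 1 + 1 = 4
  (yz* ∪ z ∪ y)* : new start has ε-edges to the inner start and to the new accept, so |ε-closure| = 2 + 4 = 6
  (yz* ∪ z ∪ y)*z : the left operand accepts ε, so the closure extends into the next operand (the shared merged state is already counted); |ε-closure| = 6 + (1−1) = 6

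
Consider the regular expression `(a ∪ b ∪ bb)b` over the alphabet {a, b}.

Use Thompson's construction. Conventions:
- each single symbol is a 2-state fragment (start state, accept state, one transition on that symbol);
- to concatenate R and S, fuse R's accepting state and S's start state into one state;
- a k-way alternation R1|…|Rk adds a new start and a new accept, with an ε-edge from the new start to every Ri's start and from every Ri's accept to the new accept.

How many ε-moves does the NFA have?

Recursing over subexpressions:
Each of the 5 symbol leaves contributes 0 ε-transitions.
  bb — 0 ε-transitions
  a ∪ b ∪ bb — 6 ε-transitions
  (a ∪ b ∪ bb)b — 6 ε-transitions

6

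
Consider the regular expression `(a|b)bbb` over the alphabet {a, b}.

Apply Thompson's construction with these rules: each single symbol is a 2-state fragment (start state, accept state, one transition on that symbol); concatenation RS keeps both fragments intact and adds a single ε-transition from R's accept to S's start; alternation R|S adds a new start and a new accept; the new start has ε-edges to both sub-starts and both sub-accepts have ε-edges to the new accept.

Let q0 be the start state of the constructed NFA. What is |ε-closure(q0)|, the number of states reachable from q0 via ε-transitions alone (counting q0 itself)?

3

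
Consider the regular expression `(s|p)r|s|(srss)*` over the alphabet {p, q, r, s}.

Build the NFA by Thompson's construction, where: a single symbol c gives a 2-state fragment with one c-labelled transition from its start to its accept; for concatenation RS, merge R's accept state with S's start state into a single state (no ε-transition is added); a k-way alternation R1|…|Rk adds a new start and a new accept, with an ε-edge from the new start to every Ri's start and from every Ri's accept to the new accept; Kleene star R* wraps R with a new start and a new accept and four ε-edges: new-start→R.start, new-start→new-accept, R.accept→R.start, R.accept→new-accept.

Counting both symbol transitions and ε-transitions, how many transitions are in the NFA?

Bottom-up over the parse tree:
Each of the 8 symbol leaves contributes 1 transition (1 symbol, 0 ε).
  s|p : 6 transitions (2 symbol, 4 ε)
  (s|p)r : 7 transitions (3 symbol, 4 ε)
  srss : 4 transitions (4 symbol, 0 ε)
  (srss)* : 8 transitions (4 symbol, 4 ε)
  (s|p)r|s|(srss)* : 22 transitions (8 symbol, 14 ε)

22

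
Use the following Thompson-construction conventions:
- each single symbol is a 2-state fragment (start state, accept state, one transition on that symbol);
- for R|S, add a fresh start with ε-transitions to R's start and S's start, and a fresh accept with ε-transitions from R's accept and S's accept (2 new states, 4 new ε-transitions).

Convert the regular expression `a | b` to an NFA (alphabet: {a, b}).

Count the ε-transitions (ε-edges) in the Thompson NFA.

4

Recursing over subexpressions:
Each of the 2 symbol leaves contributes 0 ε-transitions.
  a | b → 4 ε-transitions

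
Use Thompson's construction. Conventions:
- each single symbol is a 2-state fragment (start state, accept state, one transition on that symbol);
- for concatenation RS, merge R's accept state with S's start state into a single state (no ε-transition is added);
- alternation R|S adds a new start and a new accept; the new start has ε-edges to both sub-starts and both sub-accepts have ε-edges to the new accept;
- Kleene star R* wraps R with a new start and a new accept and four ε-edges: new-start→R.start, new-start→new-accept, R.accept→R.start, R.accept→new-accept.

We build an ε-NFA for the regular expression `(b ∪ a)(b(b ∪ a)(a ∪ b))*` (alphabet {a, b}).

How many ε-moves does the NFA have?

16

Building bottom-up:
Each of the 7 symbol leaves contributes 0 ε-transitions.
  b ∪ a → 4 ε-transitions
  b ∪ a → 4 ε-transitions
  a ∪ b → 4 ε-transitions
  b(b ∪ a)(a ∪ b) → 8 ε-transitions
  (b(b ∪ a)(a ∪ b))* → 12 ε-transitions
  (b ∪ a)(b(b ∪ a)(a ∪ b))* → 16 ε-transitions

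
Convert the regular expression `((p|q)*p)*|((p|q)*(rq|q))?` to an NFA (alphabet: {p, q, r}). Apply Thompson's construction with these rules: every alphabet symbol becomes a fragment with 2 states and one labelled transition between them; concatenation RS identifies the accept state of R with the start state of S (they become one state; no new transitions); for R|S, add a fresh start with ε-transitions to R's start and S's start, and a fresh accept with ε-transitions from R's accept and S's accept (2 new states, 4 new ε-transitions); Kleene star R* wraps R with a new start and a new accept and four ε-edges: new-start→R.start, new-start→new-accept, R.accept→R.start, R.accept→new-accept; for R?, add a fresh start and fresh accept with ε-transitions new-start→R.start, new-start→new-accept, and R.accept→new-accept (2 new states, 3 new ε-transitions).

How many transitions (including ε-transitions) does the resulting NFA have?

Bottom-up over the parse tree:
Each of the 8 symbol leaves contributes 1 transition (1 symbol, 0 ε).
  p|q → 6 transitions (2 symbol, 4 ε)
  (p|q)* → 10 transitions (2 symbol, 8 ε)
  (p|q)*p → 11 transitions (3 symbol, 8 ε)
  ((p|q)*p)* → 15 transitions (3 symbol, 12 ε)
  p|q → 6 transitions (2 symbol, 4 ε)
  (p|q)* → 10 transitions (2 symbol, 8 ε)
  rq → 2 transitions (2 symbol, 0 ε)
  rq|q → 7 transitions (3 symbol, 4 ε)
  (p|q)*(rq|q) → 17 transitions (5 symbol, 12 ε)
  ((p|q)*(rq|q))? → 20 transitions (5 symbol, 15 ε)
  ((p|q)*p)*|((p|q)*(rq|q))? → 39 transitions (8 symbol, 31 ε)

39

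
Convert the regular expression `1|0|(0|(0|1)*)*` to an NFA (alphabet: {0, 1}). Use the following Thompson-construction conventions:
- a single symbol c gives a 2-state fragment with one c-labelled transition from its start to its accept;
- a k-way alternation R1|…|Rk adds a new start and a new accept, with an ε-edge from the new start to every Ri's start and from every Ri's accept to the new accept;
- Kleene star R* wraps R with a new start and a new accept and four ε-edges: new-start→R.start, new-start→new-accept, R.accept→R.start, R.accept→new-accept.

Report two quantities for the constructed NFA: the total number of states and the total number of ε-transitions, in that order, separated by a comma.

Building bottom-up:
Each of the 5 symbol leaves contributes 2 states and 0 ε-transitions.
  0|1 — 6 states, 4 ε-transitions
  (0|1)* — 8 states, 8 ε-transitions
  0|(0|1)* — 12 states, 12 ε-transitions
  (0|(0|1)*)* — 14 states, 16 ε-transitions
  1|0|(0|(0|1)*)* — 20 states, 22 ε-transitions

20, 22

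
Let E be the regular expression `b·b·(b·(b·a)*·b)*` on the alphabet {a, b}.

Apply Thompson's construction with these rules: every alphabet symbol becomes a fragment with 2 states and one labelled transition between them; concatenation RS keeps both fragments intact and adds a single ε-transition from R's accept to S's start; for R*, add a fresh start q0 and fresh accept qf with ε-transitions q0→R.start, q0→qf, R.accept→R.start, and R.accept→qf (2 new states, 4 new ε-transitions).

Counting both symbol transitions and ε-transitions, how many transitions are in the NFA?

19

Per subexpression:
Each of the 6 symbol leaves contributes 1 transition (1 symbol, 0 ε).
  b·a : 3 transitions (2 symbol, 1 ε)
  (b·a)* : 7 transitions (2 symbol, 5 ε)
  b·(b·a)*·b : 11 transitions (4 symbol, 7 ε)
  (b·(b·a)*·b)* : 15 transitions (4 symbol, 11 ε)
  b·b·(b·(b·a)*·b)* : 19 transitions (6 symbol, 13 ε)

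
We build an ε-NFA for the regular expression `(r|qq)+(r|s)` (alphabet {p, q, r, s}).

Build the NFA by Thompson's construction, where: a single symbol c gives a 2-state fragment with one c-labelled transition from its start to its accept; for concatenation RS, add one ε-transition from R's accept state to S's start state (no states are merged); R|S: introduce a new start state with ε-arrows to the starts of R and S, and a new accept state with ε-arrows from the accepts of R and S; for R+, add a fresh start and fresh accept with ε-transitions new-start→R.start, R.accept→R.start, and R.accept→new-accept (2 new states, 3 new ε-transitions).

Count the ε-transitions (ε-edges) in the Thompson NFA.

Per subexpression:
Each of the 5 symbol leaves contributes 0 ε-transitions.
  qq : 1 ε-transition
  r|qq : 5 ε-transitions
  (r|qq)+ : 8 ε-transitions
  r|s : 4 ε-transitions
  (r|qq)+(r|s) : 13 ε-transitions

13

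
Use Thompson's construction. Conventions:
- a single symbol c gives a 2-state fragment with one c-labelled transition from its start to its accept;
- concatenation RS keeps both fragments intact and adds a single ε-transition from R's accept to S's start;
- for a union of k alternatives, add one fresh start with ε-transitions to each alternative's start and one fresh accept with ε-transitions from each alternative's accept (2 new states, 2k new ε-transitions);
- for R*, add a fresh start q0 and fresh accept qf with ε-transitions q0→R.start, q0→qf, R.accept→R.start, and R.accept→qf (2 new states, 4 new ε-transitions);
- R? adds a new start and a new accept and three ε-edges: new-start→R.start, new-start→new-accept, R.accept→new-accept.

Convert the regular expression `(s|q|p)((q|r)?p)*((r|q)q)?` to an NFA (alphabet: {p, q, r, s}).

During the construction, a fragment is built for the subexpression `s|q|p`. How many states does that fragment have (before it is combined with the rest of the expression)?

8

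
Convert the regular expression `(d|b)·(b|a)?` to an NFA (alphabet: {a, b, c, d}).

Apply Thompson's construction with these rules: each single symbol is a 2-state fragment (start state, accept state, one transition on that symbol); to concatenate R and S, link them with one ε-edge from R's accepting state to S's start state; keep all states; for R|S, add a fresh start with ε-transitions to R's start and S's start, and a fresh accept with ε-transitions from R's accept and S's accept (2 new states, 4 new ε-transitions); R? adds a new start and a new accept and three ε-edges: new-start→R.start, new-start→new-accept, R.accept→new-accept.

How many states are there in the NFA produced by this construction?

Per subexpression:
Each of the 4 symbol leaves contributes a 2-state fragment.
  d|b = 6 states
  b|a = 6 states
  (b|a)? = 8 states
  (d|b)·(b|a)? = 14 states

14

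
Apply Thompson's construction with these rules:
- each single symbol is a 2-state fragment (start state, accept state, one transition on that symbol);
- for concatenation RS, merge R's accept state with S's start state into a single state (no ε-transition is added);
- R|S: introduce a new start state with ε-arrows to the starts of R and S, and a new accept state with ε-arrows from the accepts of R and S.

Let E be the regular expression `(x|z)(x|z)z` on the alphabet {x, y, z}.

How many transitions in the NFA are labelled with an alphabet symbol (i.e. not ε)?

Recursing over subexpressions:
Each of the 5 symbol leaves contributes exactly 1 symbol transition.
  x|z → 2 symbol transitions
  x|z → 2 symbol transitions
  (x|z)(x|z)z → 5 symbol transitions

5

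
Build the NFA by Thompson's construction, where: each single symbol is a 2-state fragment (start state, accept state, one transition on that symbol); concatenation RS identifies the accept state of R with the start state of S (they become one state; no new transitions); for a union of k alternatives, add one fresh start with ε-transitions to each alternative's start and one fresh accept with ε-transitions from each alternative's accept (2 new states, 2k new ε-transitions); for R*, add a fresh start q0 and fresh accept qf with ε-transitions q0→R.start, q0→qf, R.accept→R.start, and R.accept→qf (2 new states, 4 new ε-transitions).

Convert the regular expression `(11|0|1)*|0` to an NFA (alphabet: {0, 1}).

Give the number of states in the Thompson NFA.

15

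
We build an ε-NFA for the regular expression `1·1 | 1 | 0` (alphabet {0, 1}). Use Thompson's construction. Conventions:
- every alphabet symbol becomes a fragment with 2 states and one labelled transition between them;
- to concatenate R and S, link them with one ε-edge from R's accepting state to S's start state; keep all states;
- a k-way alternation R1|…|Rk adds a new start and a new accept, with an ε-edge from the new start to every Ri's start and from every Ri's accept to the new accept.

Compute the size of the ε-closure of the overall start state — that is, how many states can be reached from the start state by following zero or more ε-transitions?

Work bottom-up. For each fragment F, track |ε-closure(F.start)| and whether F's accept lies in that closure (i.e. whether F accepts ε). A single-symbol fragment has closure size 1 and does not accept ε.
  1·1 — C equals the left operand's closure size = 1 (its accept is not ε-reachable, so the closure stops there)
  1·1 | 1 | 0 — C = 1 + 1 + 1 + 1 = 4 (the new accept is not ε-reachable since no branch accepts ε)

4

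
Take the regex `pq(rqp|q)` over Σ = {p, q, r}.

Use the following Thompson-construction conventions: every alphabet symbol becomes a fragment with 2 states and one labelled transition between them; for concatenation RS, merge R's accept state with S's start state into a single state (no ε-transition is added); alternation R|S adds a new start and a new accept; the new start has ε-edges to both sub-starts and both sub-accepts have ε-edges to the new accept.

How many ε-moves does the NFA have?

4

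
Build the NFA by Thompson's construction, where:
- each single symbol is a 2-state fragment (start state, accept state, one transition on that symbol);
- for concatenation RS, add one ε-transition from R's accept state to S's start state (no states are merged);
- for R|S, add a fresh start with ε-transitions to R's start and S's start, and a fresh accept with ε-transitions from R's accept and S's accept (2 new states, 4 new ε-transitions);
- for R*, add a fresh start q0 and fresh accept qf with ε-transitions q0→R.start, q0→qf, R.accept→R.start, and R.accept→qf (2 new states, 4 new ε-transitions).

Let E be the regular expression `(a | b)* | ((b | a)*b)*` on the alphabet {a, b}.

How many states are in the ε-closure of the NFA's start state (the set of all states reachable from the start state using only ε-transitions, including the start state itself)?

15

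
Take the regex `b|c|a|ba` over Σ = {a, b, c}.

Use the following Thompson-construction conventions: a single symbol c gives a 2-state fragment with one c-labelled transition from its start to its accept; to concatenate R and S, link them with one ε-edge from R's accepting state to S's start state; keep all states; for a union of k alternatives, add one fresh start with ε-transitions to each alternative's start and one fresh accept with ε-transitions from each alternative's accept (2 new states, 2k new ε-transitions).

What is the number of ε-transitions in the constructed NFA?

9

Building bottom-up:
Each of the 5 symbol leaves contributes 0 ε-transitions.
  ba → 1 ε-transition
  b|c|a|ba → 9 ε-transitions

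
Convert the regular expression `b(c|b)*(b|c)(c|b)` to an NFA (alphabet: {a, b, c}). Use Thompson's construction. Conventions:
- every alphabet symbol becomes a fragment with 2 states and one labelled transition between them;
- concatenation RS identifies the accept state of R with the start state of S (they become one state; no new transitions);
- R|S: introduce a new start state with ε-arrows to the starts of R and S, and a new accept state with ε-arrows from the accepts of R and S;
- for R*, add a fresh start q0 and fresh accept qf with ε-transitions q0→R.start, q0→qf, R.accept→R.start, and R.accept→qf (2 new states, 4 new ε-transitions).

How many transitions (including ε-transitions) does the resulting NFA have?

Building bottom-up:
Each of the 7 symbol leaves contributes 1 transition (1 symbol, 0 ε).
  c|b : 6 transitions (2 symbol, 4 ε)
  (c|b)* : 10 transitions (2 symbol, 8 ε)
  b|c : 6 transitions (2 symbol, 4 ε)
  c|b : 6 transitions (2 symbol, 4 ε)
  b(c|b)*(b|c)(c|b) : 23 transitions (7 symbol, 16 ε)

23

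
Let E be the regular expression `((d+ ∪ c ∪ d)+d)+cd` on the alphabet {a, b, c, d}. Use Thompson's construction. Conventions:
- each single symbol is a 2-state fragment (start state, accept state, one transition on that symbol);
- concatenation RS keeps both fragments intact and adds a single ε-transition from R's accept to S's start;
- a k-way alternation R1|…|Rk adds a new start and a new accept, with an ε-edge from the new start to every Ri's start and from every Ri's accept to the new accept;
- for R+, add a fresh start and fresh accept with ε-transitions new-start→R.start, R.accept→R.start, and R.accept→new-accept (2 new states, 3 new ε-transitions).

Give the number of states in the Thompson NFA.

20

Recursing over subexpressions:
Each of the 6 symbol leaves contributes a 2-state fragment.
  d+ — 4 states
  d+ ∪ c ∪ d — 10 states
  (d+ ∪ c ∪ d)+ — 12 states
  (d+ ∪ c ∪ d)+d — 14 states
  ((d+ ∪ c ∪ d)+d)+ — 16 states
  ((d+ ∪ c ∪ d)+d)+cd — 20 states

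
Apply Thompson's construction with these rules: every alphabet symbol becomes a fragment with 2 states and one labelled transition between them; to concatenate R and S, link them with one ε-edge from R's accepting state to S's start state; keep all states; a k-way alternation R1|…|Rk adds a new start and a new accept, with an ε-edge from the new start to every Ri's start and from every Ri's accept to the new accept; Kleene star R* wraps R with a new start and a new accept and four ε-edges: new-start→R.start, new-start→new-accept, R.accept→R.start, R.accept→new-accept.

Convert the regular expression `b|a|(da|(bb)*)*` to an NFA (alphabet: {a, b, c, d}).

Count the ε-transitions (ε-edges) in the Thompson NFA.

20

Recursing over subexpressions:
Each of the 6 symbol leaves contributes 0 ε-transitions.
  da : 1 ε-transition
  bb : 1 ε-transition
  (bb)* : 5 ε-transitions
  da|(bb)* : 10 ε-transitions
  (da|(bb)*)* : 14 ε-transitions
  b|a|(da|(bb)*)* : 20 ε-transitions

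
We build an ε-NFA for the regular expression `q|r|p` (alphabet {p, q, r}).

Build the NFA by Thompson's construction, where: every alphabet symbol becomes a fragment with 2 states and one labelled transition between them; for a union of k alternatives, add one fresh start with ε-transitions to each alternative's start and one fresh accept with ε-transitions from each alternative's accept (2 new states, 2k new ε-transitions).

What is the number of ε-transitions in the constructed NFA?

6

Bottom-up over the parse tree:
Each of the 3 symbol leaves contributes 0 ε-transitions.
  q|r|p : 6 ε-transitions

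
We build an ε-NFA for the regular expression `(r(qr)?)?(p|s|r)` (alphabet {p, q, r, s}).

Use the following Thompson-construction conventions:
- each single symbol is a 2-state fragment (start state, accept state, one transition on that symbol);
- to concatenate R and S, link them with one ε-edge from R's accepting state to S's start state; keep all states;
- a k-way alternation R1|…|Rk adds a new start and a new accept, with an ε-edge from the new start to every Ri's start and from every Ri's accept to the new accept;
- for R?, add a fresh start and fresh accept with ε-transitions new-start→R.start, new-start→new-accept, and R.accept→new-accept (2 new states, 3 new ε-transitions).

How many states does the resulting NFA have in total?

18

Recursing over subexpressions:
Each of the 6 symbol leaves contributes a 2-state fragment.
  qr = 4 states
  (qr)? = 6 states
  r(qr)? = 8 states
  (r(qr)?)? = 10 states
  p|s|r = 8 states
  (r(qr)?)?(p|s|r) = 18 states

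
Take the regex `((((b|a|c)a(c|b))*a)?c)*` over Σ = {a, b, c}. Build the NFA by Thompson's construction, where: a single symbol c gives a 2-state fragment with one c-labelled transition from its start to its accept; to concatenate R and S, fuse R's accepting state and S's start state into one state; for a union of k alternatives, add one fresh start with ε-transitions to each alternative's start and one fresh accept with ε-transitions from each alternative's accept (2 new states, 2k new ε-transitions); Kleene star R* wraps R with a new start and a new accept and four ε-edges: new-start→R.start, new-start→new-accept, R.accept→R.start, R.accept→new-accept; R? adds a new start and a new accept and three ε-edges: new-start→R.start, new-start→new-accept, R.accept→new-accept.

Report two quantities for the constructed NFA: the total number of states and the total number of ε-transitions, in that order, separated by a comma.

22, 21

By structural recursion:
Each of the 8 symbol leaves contributes 2 states and 0 ε-transitions.
  b|a|c : 8 states, 6 ε-transitions
  c|b : 6 states, 4 ε-transitions
  (b|a|c)a(c|b) : 14 states, 10 ε-transitions
  ((b|a|c)a(c|b))* : 16 states, 14 ε-transitions
  ((b|a|c)a(c|b))*a : 17 states, 14 ε-transitions
  (((b|a|c)a(c|b))*a)? : 19 states, 17 ε-transitions
  (((b|a|c)a(c|b))*a)?c : 20 states, 17 ε-transitions
  ((((b|a|c)a(c|b))*a)?c)* : 22 states, 21 ε-transitions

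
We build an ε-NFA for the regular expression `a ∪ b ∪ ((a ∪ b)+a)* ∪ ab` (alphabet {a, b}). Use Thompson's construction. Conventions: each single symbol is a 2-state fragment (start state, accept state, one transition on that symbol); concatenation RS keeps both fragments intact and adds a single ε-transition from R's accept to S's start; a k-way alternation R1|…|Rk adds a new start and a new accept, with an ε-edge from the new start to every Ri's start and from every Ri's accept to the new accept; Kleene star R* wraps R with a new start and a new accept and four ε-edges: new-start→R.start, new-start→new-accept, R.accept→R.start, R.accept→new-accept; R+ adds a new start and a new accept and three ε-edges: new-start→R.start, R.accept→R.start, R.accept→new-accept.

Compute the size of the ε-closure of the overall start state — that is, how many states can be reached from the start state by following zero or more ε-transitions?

Let C(F) = |ε-closure(F.start)| within fragment F, and note whether F accepts ε. Symbol fragments have C = 1 and do not accept ε. Then:
  a ∪ b : new start ε-reaches every alternative's start; none of them accept ε, so the new accept is not reached: |closure| = 1 + 1 + 1 = 3
  (a ∪ b)+ : |closure| = 1 + 3 = 4 (the body doesn't accept ε, so the new accept is not reached)
  (a ∪ b)+a : same as the first factor's closure: |closure| = 4
  ((a ∪ b)+a)* : |closure| = 1 (new start) + 4 (body) + 1 (new accept) = 6
  ab : |closure| equals the left operand's closure size = 1 (its accept is not ε-reachable, so the closure stops there)
  a ∪ b ∪ ((a ∪ b)+a)* ∪ ab : new start ε-reaches every alternative's start; at least one alternative accepts ε, so the union's new accept is reached too: |closure| = 1 + 1 + 1 + 6 + 1 + 1 = 11

11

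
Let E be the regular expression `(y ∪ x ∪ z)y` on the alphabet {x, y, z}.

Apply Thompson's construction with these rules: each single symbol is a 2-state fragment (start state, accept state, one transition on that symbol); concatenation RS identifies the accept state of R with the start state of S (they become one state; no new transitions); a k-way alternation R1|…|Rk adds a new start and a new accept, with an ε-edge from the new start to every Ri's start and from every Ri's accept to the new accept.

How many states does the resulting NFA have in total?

By structural recursion:
Each of the 4 symbol leaves contributes a 2-state fragment.
  y ∪ x ∪ z → 8 states
  (y ∪ x ∪ z)y → 9 states

9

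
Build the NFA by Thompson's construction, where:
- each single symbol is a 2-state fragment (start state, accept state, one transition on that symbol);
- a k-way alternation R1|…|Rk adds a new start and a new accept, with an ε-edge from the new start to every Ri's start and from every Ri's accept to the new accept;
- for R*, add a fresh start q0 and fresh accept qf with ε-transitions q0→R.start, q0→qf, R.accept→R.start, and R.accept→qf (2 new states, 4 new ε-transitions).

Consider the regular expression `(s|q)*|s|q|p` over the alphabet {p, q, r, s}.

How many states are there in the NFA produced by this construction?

16

Recursing over subexpressions:
Each of the 5 symbol leaves contributes a 2-state fragment.
  s|q → 6 states
  (s|q)* → 8 states
  (s|q)*|s|q|p → 16 states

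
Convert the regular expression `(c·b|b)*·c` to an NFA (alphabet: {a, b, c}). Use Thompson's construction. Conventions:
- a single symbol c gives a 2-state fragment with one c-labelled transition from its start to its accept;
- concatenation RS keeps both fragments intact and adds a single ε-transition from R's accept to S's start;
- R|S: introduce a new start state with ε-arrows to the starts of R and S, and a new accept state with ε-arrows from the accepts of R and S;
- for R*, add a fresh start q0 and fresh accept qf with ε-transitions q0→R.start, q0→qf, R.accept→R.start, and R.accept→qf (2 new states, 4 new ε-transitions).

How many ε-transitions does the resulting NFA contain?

Per subexpression:
Each of the 4 symbol leaves contributes 0 ε-transitions.
  c·b → 1 ε-transition
  c·b|b → 5 ε-transitions
  (c·b|b)* → 9 ε-transitions
  (c·b|b)*·c → 10 ε-transitions

10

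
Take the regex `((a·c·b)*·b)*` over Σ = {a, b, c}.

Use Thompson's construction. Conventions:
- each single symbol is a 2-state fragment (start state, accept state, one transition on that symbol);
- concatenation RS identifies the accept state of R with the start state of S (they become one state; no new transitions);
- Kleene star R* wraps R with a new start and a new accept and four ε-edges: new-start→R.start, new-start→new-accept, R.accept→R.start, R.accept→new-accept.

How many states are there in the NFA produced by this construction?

9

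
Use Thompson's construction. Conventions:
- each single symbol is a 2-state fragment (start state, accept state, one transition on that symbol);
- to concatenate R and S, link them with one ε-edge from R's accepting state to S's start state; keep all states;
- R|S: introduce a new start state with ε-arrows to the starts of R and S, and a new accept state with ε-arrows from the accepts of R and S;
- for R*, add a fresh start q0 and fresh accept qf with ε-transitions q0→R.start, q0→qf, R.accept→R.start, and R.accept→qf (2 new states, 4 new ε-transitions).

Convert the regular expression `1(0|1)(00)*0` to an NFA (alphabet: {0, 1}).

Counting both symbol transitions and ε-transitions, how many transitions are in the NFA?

18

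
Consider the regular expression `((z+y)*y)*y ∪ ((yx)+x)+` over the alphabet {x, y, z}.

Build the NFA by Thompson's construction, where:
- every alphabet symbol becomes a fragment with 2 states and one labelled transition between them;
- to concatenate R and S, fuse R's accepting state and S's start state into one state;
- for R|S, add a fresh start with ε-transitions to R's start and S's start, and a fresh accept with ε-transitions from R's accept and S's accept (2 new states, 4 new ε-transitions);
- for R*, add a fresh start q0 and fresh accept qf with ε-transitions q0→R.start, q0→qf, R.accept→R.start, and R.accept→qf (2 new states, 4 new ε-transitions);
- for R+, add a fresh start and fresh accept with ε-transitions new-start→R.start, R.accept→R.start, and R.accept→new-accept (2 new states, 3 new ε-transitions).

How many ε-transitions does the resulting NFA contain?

Building bottom-up:
Each of the 7 symbol leaves contributes 0 ε-transitions.
  z+ → 3 ε-transitions
  z+y → 3 ε-transitions
  (z+y)* → 7 ε-transitions
  (z+y)*y → 7 ε-transitions
  ((z+y)*y)* → 11 ε-transitions
  ((z+y)*y)*y → 11 ε-transitions
  yx → 0 ε-transitions
  (yx)+ → 3 ε-transitions
  (yx)+x → 3 ε-transitions
  ((yx)+x)+ → 6 ε-transitions
  ((z+y)*y)*y ∪ ((yx)+x)+ → 21 ε-transitions

21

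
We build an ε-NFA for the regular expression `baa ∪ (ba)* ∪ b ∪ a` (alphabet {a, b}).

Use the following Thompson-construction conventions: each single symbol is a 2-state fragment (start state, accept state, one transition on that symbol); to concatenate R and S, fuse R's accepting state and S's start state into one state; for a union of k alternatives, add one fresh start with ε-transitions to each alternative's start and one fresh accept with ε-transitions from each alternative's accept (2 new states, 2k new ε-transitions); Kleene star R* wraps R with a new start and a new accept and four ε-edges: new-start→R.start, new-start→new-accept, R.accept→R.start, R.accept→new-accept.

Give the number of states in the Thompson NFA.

15

By structural recursion:
Each of the 7 symbol leaves contributes a 2-state fragment.
  baa — 4 states
  ba — 3 states
  (ba)* — 5 states
  baa ∪ (ba)* ∪ b ∪ a — 15 states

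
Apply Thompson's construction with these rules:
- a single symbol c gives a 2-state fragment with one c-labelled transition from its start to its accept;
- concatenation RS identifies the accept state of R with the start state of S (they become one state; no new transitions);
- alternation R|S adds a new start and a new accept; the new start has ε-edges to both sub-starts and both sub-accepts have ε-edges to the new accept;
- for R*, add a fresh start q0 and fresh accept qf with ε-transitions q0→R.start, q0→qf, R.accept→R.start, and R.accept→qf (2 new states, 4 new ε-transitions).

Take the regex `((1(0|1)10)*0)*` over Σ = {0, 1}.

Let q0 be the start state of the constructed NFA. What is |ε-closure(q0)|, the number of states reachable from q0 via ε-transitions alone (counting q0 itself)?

Work bottom-up. For each fragment F, track |ε-closure(F.start)| and whether F's accept lies in that closure (i.e. whether F accepts ε). A single-symbol fragment has closure size 1 and does not accept ε.
  0|1 — |ε-closure| = 1 + 1 + 1 = 3 (the new accept is not ε-reachable since no branch accepts ε)
  1(0|1)10 — same as the first factor's closure: |ε-closure| = 1
  (1(0|1)10)* — new start has ε-edges to the inner start and to the new accept, so |ε-closure| = 2 + 1 = 3
  (1(0|1)10)*0 — the left operand accepts ε, so the closure extends into the next operand (the shared merged state is already counted); |ε-closure| = 3 + (1−1) = 3
  ((1(0|1)10)*0)* — new start has ε-edges to the inner start and to the new accept, so |ε-closure| = 2 + 3 = 5

5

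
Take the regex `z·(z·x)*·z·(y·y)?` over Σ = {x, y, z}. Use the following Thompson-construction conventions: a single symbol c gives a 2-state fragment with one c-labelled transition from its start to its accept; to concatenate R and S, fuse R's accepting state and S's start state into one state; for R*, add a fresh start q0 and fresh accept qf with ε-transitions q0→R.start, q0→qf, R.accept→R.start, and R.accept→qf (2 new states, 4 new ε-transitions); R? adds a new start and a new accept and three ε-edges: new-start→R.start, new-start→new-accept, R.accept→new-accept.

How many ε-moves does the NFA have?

7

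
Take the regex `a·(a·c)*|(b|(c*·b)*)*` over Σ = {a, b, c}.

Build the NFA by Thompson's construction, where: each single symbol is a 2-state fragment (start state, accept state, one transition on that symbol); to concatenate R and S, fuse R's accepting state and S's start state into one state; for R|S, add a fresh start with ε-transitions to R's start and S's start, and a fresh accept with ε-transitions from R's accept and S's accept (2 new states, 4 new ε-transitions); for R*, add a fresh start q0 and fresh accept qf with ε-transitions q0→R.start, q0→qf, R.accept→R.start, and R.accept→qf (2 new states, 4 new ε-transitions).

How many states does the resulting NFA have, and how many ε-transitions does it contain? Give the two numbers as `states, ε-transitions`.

21, 24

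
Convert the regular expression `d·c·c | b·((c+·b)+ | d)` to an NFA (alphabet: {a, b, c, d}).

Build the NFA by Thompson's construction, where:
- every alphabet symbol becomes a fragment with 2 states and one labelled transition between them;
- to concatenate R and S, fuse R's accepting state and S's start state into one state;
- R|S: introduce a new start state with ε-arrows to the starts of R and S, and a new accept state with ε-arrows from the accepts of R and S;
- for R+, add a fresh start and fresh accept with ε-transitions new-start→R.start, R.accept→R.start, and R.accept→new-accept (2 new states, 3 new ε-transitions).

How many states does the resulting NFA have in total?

Bottom-up over the parse tree:
Each of the 7 symbol leaves contributes a 2-state fragment.
  d·c·c → 4 states
  c+ → 4 states
  c+·b → 5 states
  (c+·b)+ → 7 states
  (c+·b)+ | d → 11 states
  b·((c+·b)+ | d) → 12 states
  d·c·c | b·((c+·b)+ | d) → 18 states

18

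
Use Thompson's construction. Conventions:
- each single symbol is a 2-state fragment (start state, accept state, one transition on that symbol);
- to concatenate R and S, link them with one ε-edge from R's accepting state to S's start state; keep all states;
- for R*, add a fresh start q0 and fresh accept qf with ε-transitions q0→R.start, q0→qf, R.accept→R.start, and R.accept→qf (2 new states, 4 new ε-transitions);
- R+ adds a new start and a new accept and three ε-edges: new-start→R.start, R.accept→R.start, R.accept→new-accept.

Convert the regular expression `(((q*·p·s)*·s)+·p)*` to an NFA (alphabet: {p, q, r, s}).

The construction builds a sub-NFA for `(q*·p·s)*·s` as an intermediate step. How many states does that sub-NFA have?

12

Fragment for `(q*·p·s)*·s`:
Each of the 4 symbol leaves contributes a 2-state fragment.
  q* — 4 states
  q*·p·s — 8 states
  (q*·p·s)* — 10 states
  (q*·p·s)*·s — 12 states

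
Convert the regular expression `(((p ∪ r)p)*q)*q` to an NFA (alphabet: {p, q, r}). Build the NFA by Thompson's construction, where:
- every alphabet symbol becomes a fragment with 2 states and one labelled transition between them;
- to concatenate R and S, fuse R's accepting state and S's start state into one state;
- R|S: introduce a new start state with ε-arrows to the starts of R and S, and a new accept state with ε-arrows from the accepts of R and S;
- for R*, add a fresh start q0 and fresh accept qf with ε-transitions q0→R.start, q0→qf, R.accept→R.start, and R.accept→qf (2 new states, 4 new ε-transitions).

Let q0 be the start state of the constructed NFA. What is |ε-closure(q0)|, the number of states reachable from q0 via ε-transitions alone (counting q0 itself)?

Work bottom-up. For each fragment F, track |ε-closure(F.start)| and whether F's accept lies in that closure (i.e. whether F accepts ε). A single-symbol fragment has closure size 1 and does not accept ε.
  p ∪ r : |ε-closure| = 1 + 1 + 1 = 3 (the new accept is not ε-reachable since no branch accepts ε)
  (p ∪ r)p : same as the first factor's closure: |ε-closure| = 3
  ((p ∪ r)p)* : the star's fresh start ε-reaches both the body's start and the fresh accept: |ε-closure| = 2 + 3 = 5
  ((p ∪ r)p)*q : the left operand accepts ε, so the closure extends into the next operand (the shared merged state is already counted); |ε-closure| = 5 + (1−1) = 5
  (((p ∪ r)p)*q)* : |ε-closure| = 1 (new start) + 5 (body) + 1 (new accept) = 7
  (((p ∪ r)p)*q)*q : |ε-closure| = 7 + (1−1) = 7 (closure spills across the concat boundary because the left factor accepts ε)

7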